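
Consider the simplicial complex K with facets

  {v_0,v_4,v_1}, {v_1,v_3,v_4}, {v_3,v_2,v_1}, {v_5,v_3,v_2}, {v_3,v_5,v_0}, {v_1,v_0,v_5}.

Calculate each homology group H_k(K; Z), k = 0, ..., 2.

H_0 = Z,  H_1 = Z,  H_2 = 0.

We work with the vertex ordering v_0 < v_1 < v_2 < v_3 < v_4 < v_5. The simplices of K, each written with vertices in increasing order, are:

  0-simplices (6): [v_0], [v_1], [v_2], [v_3], [v_4], [v_5]
  1-simplices (12): [v_0,v_1], [v_0,v_3], [v_0,v_4], [v_0,v_5], [v_1,v_2], [v_1,v_3], [v_1,v_4], [v_1,v_5], [v_2,v_3], [v_2,v_5], [v_3,v_4], [v_3,v_5]
  2-simplices (6): [v_0,v_1,v_4], [v_0,v_1,v_5], [v_0,v_3,v_5], [v_1,v_2,v_3], [v_1,v_3,v_4], [v_2,v_3,v_5]

giving chain groups C_0 ≅ Z^6, C_1 ≅ Z^12, C_2 ≅ Z^6.

The boundary map ∂_1: C_1 → C_0 is given by ∂[p,q] = [q] − [p].
The 6×12 boundary matrix has rank 5 and Smith normal form diag(1,1,1,1,1).

The boundary map ∂_2: C_2 → C_1 acts by ∂[p,q,r] = [q,r] − [p,r] + [p,q]. For instance
  ∂[v_0,v_1,v_5] = [v_1,v_5] − [v_0,v_5] + [v_0,v_1],
  ∂[v_2,v_3,v_5] = [v_3,v_5] − [v_2,v_5] + [v_2,v_3].
The 12×6 boundary matrix has rank 6 and Smith normal form diag(1,1,1,1,1,1).

Now H_k = ker ∂_k / im ∂_{k+1}, so:

  H_0: rank C_0 − rank ∂_1 = 6 − 5 = 1, and the invariant factors of ∂_1 are all 1, so H_0 = Z.
  H_1: rank ker ∂_1 − rank ∂_2 = (12 − 5) − 6 = 1, and the invariant factors of ∂_2 are all 1, so H_1 = Z.
  H_2: rank ker ∂_2 − rank ∂_3 = (6 − 6) − 0 = 0, and there is no ∂_3, so H_2 = 0.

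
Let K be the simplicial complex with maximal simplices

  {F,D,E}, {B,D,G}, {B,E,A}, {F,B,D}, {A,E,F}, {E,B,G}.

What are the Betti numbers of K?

Take the total order A < B < D < E < F < G on the vertex set. Then K (dimension 2) consists of the simplices:

  0-simplices (6): A, B, D, E, F, G
  1-simplices (12): AB, AE, AF, BD, BE, BF, BG, DE, DF, DG, EF, EG
  2-simplices (6): ABE, AEF, BDF, BDG, BEG, DEF

Hence C_0 ≅ Z^6, C_1 ≅ Z^12, C_2 ≅ Z^6.

∂_1: C_1 → C_0 maps an edge to its endpoints' difference, ∂[p,q] = q − p. For instance
  ∂DE = E − D.
This gives a 6×12 integer matrix of rank 5; reducing to Smith normal form yields diagonal entries (1,1,1,1,1).

∂_2: C_2 → C_1 acts by ∂[p,q,r] = [q,r] − [p,r] + [p,q]. For instance
  ∂BEG = EG − BG + BE,
  ∂BDF = DF − BF + BD.
As a 12×6 matrix over Z this has rank 6, with invariant factors (1,1,1,1,1,1).

Computing H_k = (kernel of ∂_k) / (image of ∂_{k+1}):

  H_0: rank C_0 − rank ∂_1 = 6 − 5 = 1, and the invariant factors of ∂_1 are all 1, so H_0 ≅ Z.
  H_1: rank ker ∂_1 − rank ∂_2 = (12 − 5) − 6 = 1, and the invariant factors of ∂_2 are all 1, so H_1 ≅ Z.
  H_2: rank ker ∂_2 − rank ∂_3 = (6 − 6) − 0 = 0, and there is no ∂_3, so H_2 ≅ 0.

Hence the Betti numbers are b_0 = 1, b_1 = 1, b_2 = 0.

b_0 = 1, b_1 = 1, b_2 = 0.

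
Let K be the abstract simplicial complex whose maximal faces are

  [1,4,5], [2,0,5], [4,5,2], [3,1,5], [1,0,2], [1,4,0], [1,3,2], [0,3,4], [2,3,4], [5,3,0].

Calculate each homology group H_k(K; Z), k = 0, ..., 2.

H_0 = Z,  H_1 = Z/2Z,  H_2 = 0.

Order the vertices as 0 < 1 < 2 < 3 < 4 < 5. Listing each simplex with vertices in this order, K has dimension 2 with simplices:

  0-simplices (6): [0], [1], [2], [3], [4], [5]
  1-simplices (15): [0,1], [0,2], [0,3], [0,4], [0,5], [1,2], [1,3], [1,4], [1,5], [2,3], [2,4], [2,5], [3,4], [3,5], [4,5]
  2-simplices (10): [0,1,2], [0,1,4], [0,2,5], [0,3,4], [0,3,5], [1,2,3], [1,3,5], [1,4,5], [2,3,4], [2,4,5]

so the chain groups are C_0 ≅ Z^6, C_1 ≅ Z^15, C_2 ≅ Z^10.

The boundary map ∂_1: C_1 → C_0 is given by ∂[p,q] = [q] − [p].
As a 6×15 matrix over Z this has rank 5, with invariant factors (1,1,1,1,1).

Boundary ∂_2: C_2 → C_1 acts by ∂[p,q,r] = [q,r] − [p,r] + [p,q]. For instance
  ∂[0,3,4] = [3,4] − [0,4] + [0,3],
  ∂[2,3,4] = [3,4] − [2,4] + [2,3].
The 15×10 boundary matrix has rank 10 and Smith normal form diag(1,1,1,1,1,1,1,1,1,2).

Reading off H_k = ker ∂_k / im ∂_{k+1}:

  H_0: rank C_0 − rank ∂_1 = 6 − 5 = 1, and the invariant factors of ∂_1 are all 1, so H_0 ≅ Z.
  H_1: rank ker ∂_1 − rank ∂_2 = (15 − 5) − 10 = 0, and ∂_2 has invariant factor 2 > 1, so H_1 ≅ Z/2Z.
  H_2: rank ker ∂_2 − rank ∂_3 = (10 − 10) − 0 = 0, and there is no ∂_3, so H_2 ≅ 0.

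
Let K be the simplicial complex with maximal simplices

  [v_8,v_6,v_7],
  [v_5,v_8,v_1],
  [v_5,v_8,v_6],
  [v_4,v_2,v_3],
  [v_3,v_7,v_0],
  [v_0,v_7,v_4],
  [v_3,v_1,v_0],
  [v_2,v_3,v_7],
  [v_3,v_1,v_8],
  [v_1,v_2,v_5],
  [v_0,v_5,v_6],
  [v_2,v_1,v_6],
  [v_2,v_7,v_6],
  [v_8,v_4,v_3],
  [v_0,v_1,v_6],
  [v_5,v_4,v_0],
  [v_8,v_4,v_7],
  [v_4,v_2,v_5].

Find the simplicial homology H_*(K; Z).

We work with the vertex ordering v_0 < v_1 < v_2 < v_3 < v_4 < v_5 < v_6 < v_7 < v_8. The simplices of K, each written with vertices in increasing order, are:

  0-simplices (9): [v_0], [v_1], [v_2], [v_3], [v_4], [v_5], [v_6], [v_7], [v_8]
  1-simplices (27): (27 of them)
  2-simplices (18): (18 of them)

Hence C_0 ≅ Z^9, C_1 ≅ Z^27, C_2 ≅ Z^18.

Boundary ∂_1: C_1 → C_0 sends each edge [p,q] (with p < q) to q − p. For instance
  ∂[v_2,v_5] = [v_5] − [v_2].
This gives a 9×27 integer matrix of rank 8; reducing to Smith normal form yields diagonal entries (1,1,1,1,1,1,1,1).

∂_2: C_2 → C_1 maps a triangle to the signed sum of its edges. For instance
  ∂[v_0,v_1,v_3] = [v_1,v_3] − [v_0,v_3] + [v_0,v_1],
  ∂[v_1,v_3,v_8] = [v_3,v_8] − [v_1,v_8] + [v_1,v_3].
This gives a 27×18 integer matrix of rank 18; reducing to Smith normal form yields diagonal entries (1,1,1,1,1,1,1,1,1,1,1,1,1,1,1,1,1,2).

From H_k ≅ ker(∂_k) / im(∂_{k+1}) we obtain:

  H_0: rank C_0 − rank ∂_1 = 9 − 8 = 1, and the invariant factors of ∂_1 are all 1, so H_0 ≅ Z.
  H_1: rank ker ∂_1 − rank ∂_2 = (27 − 8) − 18 = 1, and ∂_2 has invariant factor 2 > 1, so H_1 ≅ Z ⊕ Z/2Z.
  H_2: rank ker ∂_2 − rank ∂_3 = (18 − 18) − 0 = 0, and there is no ∂_3, so H_2 ≅ 0.

As a check, the Euler characteristic is 9 − 27 + 18 = 0, which agrees with 1 − 1 + 0 = 0.

H_0 ≅ Z,  H_1 ≅ Z ⊕ Z/2Z,  H_2 = 0.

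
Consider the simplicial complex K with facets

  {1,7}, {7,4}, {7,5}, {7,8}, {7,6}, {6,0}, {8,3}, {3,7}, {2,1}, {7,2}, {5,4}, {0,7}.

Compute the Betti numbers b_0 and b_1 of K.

b_0 = 1, b_1 = 4.

We work with the vertex ordering 0 < 1 < 2 < 3 < 4 < 5 < 6 < 7 < 8. The simplices of K, each written with vertices in increasing order, are:

  0-simplices (9): [0], [1], [2], [3], [4], [5], [6], [7], [8]
  1-simplices (12): [0,6], [0,7], [1,2], [1,7], [2,7], [3,7], [3,8], [4,5], [4,7], [5,7], [6,7], [7,8]

so the chain groups are C_0 ≅ Z^9, C_1 ≅ Z^12.

The boundary map ∂_1: C_1 → C_0 maps an edge to its endpoints' difference, ∂[p,q] = q − p. For instance
  ∂[0,6] = [6] − [0].
As a 9×12 matrix over Z this has rank 8, with invariant factors (1,1,1,1,1,1,1,1).

Reading off H_k = ker ∂_k / im ∂_{k+1}:

  H_0: rank C_0 − rank ∂_1 = 9 − 8 = 1, and the invariant factors of ∂_1 are all 1, so H_0 ≅ Z.
  H_1: rank ker ∂_1 − rank ∂_2 = (12 − 8) − 0 = 4, and there is no ∂_2, so H_1 ≅ Z^4.

(K is a triangulation of a wedge of 4 circles.)

Hence the Betti numbers are b_0 = 1, b_1 = 4.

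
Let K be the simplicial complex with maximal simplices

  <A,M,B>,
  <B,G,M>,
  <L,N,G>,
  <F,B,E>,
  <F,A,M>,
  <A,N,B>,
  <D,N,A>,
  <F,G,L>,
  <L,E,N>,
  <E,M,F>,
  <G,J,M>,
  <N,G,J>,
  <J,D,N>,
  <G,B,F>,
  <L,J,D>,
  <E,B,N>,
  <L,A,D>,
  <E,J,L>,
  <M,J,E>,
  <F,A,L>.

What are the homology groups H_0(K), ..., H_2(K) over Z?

Fix the vertex order A < B < D < E < F < G < J < L < M < N and write every simplex with vertices in increasing order. Then dim K = 2 and the simplices of K are:

  0-simplices (10): A, B, D, E, F, G, J, L, M, N
  1-simplices (30): AB, AD, AF, AL, AM, AN, BE, BF, BG, BM, BN, DJ, DL, DN, EF, EJ, EL, EM, EN, FG, FL, FM, GJ, GL, GM, GN, JL, JM, JN, LN
  2-simplices (20): ABM, ABN, ADL, ADN, AFL, AFM, BEF, BEN, BFG, BGM, DJL, DJN, EFM, EJL, EJM, ELN, FGL, GJM, GJN, GLN

Hence C_0 ≅ Z^10, C_1 ≅ Z^30, C_2 ≅ Z^20.

The boundary map ∂_1: C_1 → C_0 sends each edge [p,q] (with p < q) to q − p.
This gives a 10×30 integer matrix of rank 9; reducing to Smith normal form yields diagonal entries (1,1,1,1,1,1,1,1,1).

The boundary map ∂_2: C_2 → C_1 sends each 2-simplex [p,q,r] to [q,r] − [p,r] + [p,q]. For instance
  ∂BEN = EN − BN + BE,
  ∂ABM = BM − AM + AB.
As a 30×20 matrix over Z this has rank 20, with invariant factors (1,1,1,1,1,1,1,1,1,1,1,1,1,1,1,1,1,1,1,2).

Now H_k = ker ∂_k / im ∂_{k+1}, so:

  H_0: rank C_0 − rank ∂_1 = 10 − 9 = 1, and the invariant factors of ∂_1 are all 1, so H_0 = Z.
  H_1: rank ker ∂_1 − rank ∂_2 = (30 − 9) − 20 = 1, and ∂_2 has invariant factor 2 > 1, so H_1 = Z ⊕ Z/2Z.
  H_2: rank ker ∂_2 − rank ∂_3 = (20 − 20) − 0 = 0, and there is no ∂_3, so H_2 = 0.

H_0 ≅ Z,  H_1 ≅ Z ⊕ Z/2Z,  H_2 = 0.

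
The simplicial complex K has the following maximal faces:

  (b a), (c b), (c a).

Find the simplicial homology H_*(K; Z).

K has 3 vertices, 3 edges.
rank ∂_0 = 0, rank ∂_1 = 2 ⇒ b_0 = 3 − 0 − 2 = 1; all invariant factors of ∂_1 are 1 so no torsion. So H_0 = Z.
rank ∂_1 = 2, rank ∂_2 = 0 ⇒ b_1 = 3 − 2 − 0 = 1. So H_1 = Z.

H_0 = Z,  H_1 = Z.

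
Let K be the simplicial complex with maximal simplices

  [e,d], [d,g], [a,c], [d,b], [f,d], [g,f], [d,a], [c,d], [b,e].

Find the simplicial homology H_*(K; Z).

H_0 ≅ Z,  H_1 ≅ Z^3.

K has 7 vertices, 9 edges.
rank ∂_0 = 0, rank ∂_1 = 6 ⇒ b_0 = 7 − 0 − 6 = 1; all invariant factors of ∂_1 are 1 so no torsion. So H_0 = Z.
rank ∂_1 = 6, rank ∂_2 = 0 ⇒ b_1 = 9 − 6 − 0 = 3. So H_1 = Z^3.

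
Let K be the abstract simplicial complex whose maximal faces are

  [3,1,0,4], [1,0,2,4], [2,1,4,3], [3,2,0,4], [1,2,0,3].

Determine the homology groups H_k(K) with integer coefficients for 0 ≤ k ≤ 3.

We work with the vertex ordering 0 < 1 < 2 < 3 < 4. The simplices of K, each written with vertices in increasing order, are:

  0-simplices (5): [0], [1], [2], [3], [4]
  1-simplices (10): [0,1], [0,2], [0,3], [0,4], [1,2], [1,3], [1,4], [2,3], [2,4], [3,4]
  2-simplices (10): [0,1,2], [0,1,3], [0,1,4], [0,2,3], [0,2,4], [0,3,4], [1,2,3], [1,2,4], [1,3,4], [2,3,4]
  3-simplices (5): [0,1,2,3], [0,1,2,4], [0,1,3,4], [0,2,3,4], [1,2,3,4]

Hence C_0 ≅ Z^5, C_1 ≅ Z^10, C_2 ≅ Z^10, C_3 ≅ Z^5.

The boundary map ∂_1: C_1 → C_0 maps an edge to its endpoints' difference, ∂[p,q] = q − p.
As a 5×10 matrix over Z this has rank 4, with invariant factors (1,1,1,1).

Boundary ∂_2: C_2 → C_1 maps a triangle to the signed sum of its edges. For instance
  ∂[1,2,3] = [2,3] − [1,3] + [1,2],
  ∂[1,2,4] = [2,4] − [1,4] + [1,2].
The 10×10 boundary matrix has rank 6 and Smith normal form diag(1,1,1,1,1,1).

The boundary map ∂_3: C_3 → C_2 sends each 3-simplex σ to the alternating sum Σ_i (−1)^i (σ with its i-th vertex removed). For instance
  ∂[0,1,3,4] = [1,3,4] − [0,3,4] + [0,1,4] − [0,1,3],
  ∂[0,1,2,3] = [1,2,3] − [0,2,3] + [0,1,3] − [0,1,2].
The 10×5 boundary matrix has rank 4 and Smith normal form diag(1,1,1,1).

From H_k ≅ ker(∂_k) / im(∂_{k+1}) we obtain:

  H_0: rank C_0 − rank ∂_1 = 5 − 4 = 1, and the invariant factors of ∂_1 are all 1, so H_0 = Z.
  H_1: rank ker ∂_1 − rank ∂_2 = (10 − 4) − 6 = 0, and the invariant factors of ∂_2 are all 1, so H_1 = 0.
  H_2: rank ker ∂_2 − rank ∂_3 = (10 − 6) − 4 = 0, and the invariant factors of ∂_3 are all 1, so H_2 = 0.
  H_3: rank ker ∂_3 − rank ∂_4 = (5 − 4) − 0 = 1, and there is no ∂_4, so H_3 = Z.

H_0 ≅ Z,  H_1 = 0,  H_2 = 0,  H_3 ≅ Z.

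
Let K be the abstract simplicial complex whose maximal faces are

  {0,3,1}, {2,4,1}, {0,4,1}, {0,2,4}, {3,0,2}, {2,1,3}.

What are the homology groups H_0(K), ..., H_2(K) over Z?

H_0 = Z,  H_1 = 0,  H_2 = Z.

Order the vertices as 0 < 1 < 2 < 3 < 4. Listing each simplex with vertices in this order, K has dimension 2 with simplices:

  0-simplices (5): [0], [1], [2], [3], [4]
  1-simplices (9): [0,1], [0,2], [0,3], [0,4], [1,2], [1,3], [1,4], [2,3], [2,4]
  2-simplices (6): [0,1,3], [0,1,4], [0,2,3], [0,2,4], [1,2,3], [1,2,4]

Hence C_0 ≅ Z^5, C_1 ≅ Z^9, C_2 ≅ Z^6.

The boundary map ∂_1: C_1 → C_0 maps an edge to its endpoints' difference, ∂[p,q] = q − p.
The 5×9 boundary matrix has rank 4 and Smith normal form diag(1,1,1,1).

Boundary ∂_2: C_2 → C_1 maps a triangle to the signed sum of its edges. For instance
  ∂[0,2,4] = [2,4] − [0,4] + [0,2],
  ∂[0,1,3] = [1,3] − [0,3] + [0,1].
This gives a 9×6 integer matrix of rank 5; reducing to Smith normal form yields diagonal entries (1,1,1,1,1).

Reading off H_k = ker ∂_k / im ∂_{k+1}:

  H_0: rank C_0 − rank ∂_1 = 5 − 4 = 1, and the invariant factors of ∂_1 are all 1, so H_0 ≅ Z.
  H_1: rank ker ∂_1 − rank ∂_2 = (9 − 4) − 5 = 0, and the invariant factors of ∂_2 are all 1, so H_1 ≅ 0.
  H_2: rank ker ∂_2 − rank ∂_3 = (6 − 5) − 0 = 1, and there is no ∂_3, so H_2 ≅ Z.

(K is a triangulation of the 2-sphere S^2.)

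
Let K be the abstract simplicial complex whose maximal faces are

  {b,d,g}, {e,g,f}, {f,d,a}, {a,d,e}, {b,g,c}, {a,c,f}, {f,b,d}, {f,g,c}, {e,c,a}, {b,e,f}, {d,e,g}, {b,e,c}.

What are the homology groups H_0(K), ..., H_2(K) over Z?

H_0 = Z,  H_1 = Z_2,  H_2 = 0.

Take the total order a < b < c < d < e < f < g on the vertex set. Then K (dimension 2) consists of the simplices:

  0-simplices (7): a, b, c, d, e, f, g
  1-simplices (18): ac, ad, ae, af, bc, bd, be, bf, bg, ce, cf, cg, de, df, dg, ef, eg, fg
  2-simplices (12): ace, acf, ade, adf, bce, bcg, bdf, bdg, bef, cfg, deg, efg

giving chain groups C_0 ≅ Z^7, C_1 ≅ Z^18, C_2 ≅ Z^12.

The boundary map ∂_1: C_1 → C_0 is given by ∂[p,q] = [q] − [p]. For instance
  ∂ce = e − c.
The 7×18 boundary matrix has rank 6 and Smith normal form diag(1,1,1,1,1,1).

∂_2: C_2 → C_1 sends each 2-simplex [p,q,r] to [q,r] − [p,r] + [p,q]. For instance
  ∂deg = eg − dg + de,
  ∂bce = ce − be + bc.
As a 18×12 matrix over Z this has rank 12, with invariant factors (1,1,1,1,1,1,1,1,1,1,1,2).

Now H_k = ker ∂_k / im ∂_{k+1}, so:

  H_0: rank C_0 − rank ∂_1 = 7 − 6 = 1, and the invariant factors of ∂_1 are all 1, so H_0 = Z.
  H_1: rank ker ∂_1 − rank ∂_2 = (18 − 6) − 12 = 0, and ∂_2 has invariant factor 2 > 1, so H_1 = Z_2.
  H_2: rank ker ∂_2 − rank ∂_3 = (12 − 12) − 0 = 0, and there is no ∂_3, so H_2 = 0.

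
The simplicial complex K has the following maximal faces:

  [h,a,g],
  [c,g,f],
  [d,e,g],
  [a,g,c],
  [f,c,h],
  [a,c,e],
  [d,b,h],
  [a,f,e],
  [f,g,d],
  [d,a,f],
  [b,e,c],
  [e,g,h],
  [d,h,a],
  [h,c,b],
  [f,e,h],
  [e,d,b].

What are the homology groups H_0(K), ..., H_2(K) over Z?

We work with the vertex ordering a < b < c < d < e < f < g < h. The simplices of K, each written with vertices in increasing order, are:

  0-simplices (8): a, b, c, d, e, f, g, h
  1-simplices (24): ac, ad, ae, af, ag, ah, bc, bd, be, bh, ce, cf, cg, ch, de, df, dg, dh, ef, eg, eh, fg, fh, gh
  2-simplices (16): ace, acg, adf, adh, aef, agh, bce, bch, bde, bdh, cfg, cfh, deg, dfg, efh, egh

Hence C_0 ≅ Z^8, C_1 ≅ Z^24, C_2 ≅ Z^16.

The boundary map ∂_1: C_1 → C_0 sends each edge [p,q] (with p < q) to q − p.
As a 8×24 matrix over Z this has rank 7, with invariant factors (1,1,1,1,1,1,1).

∂_2: C_2 → C_1 acts by ∂[p,q,r] = [q,r] − [p,r] + [p,q]. For instance
  ∂deg = eg − dg + de,
  ∂efh = fh − eh + ef.
The 24×16 boundary matrix has rank 15 and Smith normal form diag(1,1,1,1,1,1,1,1,1,1,1,1,1,1,1).

Now H_k = ker ∂_k / im ∂_{k+1}, so:

  H_0: rank C_0 − rank ∂_1 = 8 − 7 = 1, and the invariant factors of ∂_1 are all 1, so H_0 ≅ Z.
  H_1: rank ker ∂_1 − rank ∂_2 = (24 − 7) − 15 = 2, and the invariant factors of ∂_2 are all 1, so H_1 ≅ Z^2.
  H_2: rank ker ∂_2 − rank ∂_3 = (16 − 15) − 0 = 1, and there is no ∂_3, so H_2 ≅ Z.

H_0 = Z,  H_1 = Z^2,  H_2 = Z.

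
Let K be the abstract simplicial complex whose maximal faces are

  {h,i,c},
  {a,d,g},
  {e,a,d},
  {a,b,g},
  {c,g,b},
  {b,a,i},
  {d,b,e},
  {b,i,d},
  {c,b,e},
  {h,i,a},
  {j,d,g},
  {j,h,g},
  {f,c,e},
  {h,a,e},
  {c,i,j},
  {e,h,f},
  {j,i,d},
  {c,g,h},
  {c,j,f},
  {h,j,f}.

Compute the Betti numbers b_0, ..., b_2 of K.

Take the total order a < b < c < d < e < f < g < h < i < j on the vertex set. Then K (dimension 2) consists of the simplices:

  0-simplices (10): a, b, c, d, e, f, g, h, i, j
  1-simplices (30): ab, ad, ae, ag, ah, ai, bc, bd, be, bg, bi, ce, cf, cg, ch, ci, cj, de, dg, di, dj, ef, eh, fh, fj, gh, gj, hi, hj, ij
  2-simplices (20): abg, abi, ade, adg, aeh, ahi, bce, bcg, bde, bdi, cef, cfj, cgh, chi, cij, dgj, dij, efh, fhj, ghj

Hence C_0 ≅ Z^10, C_1 ≅ Z^30, C_2 ≅ Z^20.

∂_1: C_1 → C_0 maps an edge to its endpoints' difference, ∂[p,q] = q − p.
This gives a 10×30 integer matrix of rank 9; reducing to Smith normal form yields diagonal entries (1,1,1,1,1,1,1,1,1).

∂_2: C_2 → C_1 maps a triangle to the signed sum of its edges. For instance
  ∂efh = fh − eh + ef,
  ∂abg = bg − ag + ab.
The resulting 30×20 matrix has rank 20, and its Smith normal form has invariant factors (1,1,1,1,1,1,1,1,1,1,1,1,1,1,1,1,1,1,1,2).

From H_k ≅ ker(∂_k) / im(∂_{k+1}) we obtain:

  H_0: rank C_0 − rank ∂_1 = 10 − 9 = 1, and the invariant factors of ∂_1 are all 1, so H_0 = Z.
  H_1: rank ker ∂_1 − rank ∂_2 = (30 − 9) − 20 = 1, and ∂_2 has invariant factor 2 > 1, so H_1 = Z ⊕ Z/2.
  H_2: rank ker ∂_2 − rank ∂_3 = (20 − 20) − 0 = 0, and there is no ∂_3, so H_2 = 0.

As a check, the Euler characteristic is 10 − 30 + 20 = 0, which agrees with 1 − 1 + 0 = 0.

Hence the Betti numbers are b_0 = 1, b_1 = 1, b_2 = 0.

b_0 = 1, b_1 = 1, b_2 = 0.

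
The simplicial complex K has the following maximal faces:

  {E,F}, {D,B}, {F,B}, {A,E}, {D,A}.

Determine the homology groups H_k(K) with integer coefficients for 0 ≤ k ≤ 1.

K has 5 vertices, 5 edges.
rank ∂_0 = 0, rank ∂_1 = 4 ⇒ b_0 = 5 − 0 − 4 = 1; all invariant factors of ∂_1 are 1 so no torsion. So H_0 = Z.
rank ∂_1 = 4, rank ∂_2 = 0 ⇒ b_1 = 5 − 4 − 0 = 1. So H_1 = Z.

H_0 ≅ Z,  H_1 ≅ Z.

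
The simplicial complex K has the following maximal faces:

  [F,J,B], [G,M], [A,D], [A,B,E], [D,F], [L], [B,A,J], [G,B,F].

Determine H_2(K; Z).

Take the total order A < B < D < E < F < G < J < L < M on the vertex set. Then K (dimension 2) consists of the simplices:

  0-simplices (9): A, B, D, E, F, G, J, L, M
  1-simplices (12): AB, AD, AE, AJ, BE, BF, BG, BJ, DF, FG, FJ, GM
  2-simplices (4): ABE, ABJ, BFG, BFJ

Hence C_0 ≅ Z^9, C_1 ≅ Z^12, C_2 ≅ Z^4.

The boundary map ∂_1: C_1 → C_0 sends each edge [p,q] (with p < q) to q − p. For instance
  ∂FJ = J − F.
The resulting 9×12 matrix has rank 7, and its Smith normal form has invariant factors (1,1,1,1,1,1,1).

The boundary map ∂_2: C_2 → C_1 acts by ∂[p,q,r] = [q,r] − [p,r] + [p,q]. For instance
  ∂BFJ = FJ − BJ + BF,
  ∂BFG = FG − BG + BF.
The 12×4 boundary matrix has rank 4 and Smith normal form diag(1,1,1,1).

Now H_k = ker ∂_k / im ∂_{k+1}, so:

  H_2: rank ker ∂_2 − rank ∂_3 = (4 − 4) − 0 = 0, and there is no ∂_3, so H_2 ≅ 0.

H_2 ≅ 0.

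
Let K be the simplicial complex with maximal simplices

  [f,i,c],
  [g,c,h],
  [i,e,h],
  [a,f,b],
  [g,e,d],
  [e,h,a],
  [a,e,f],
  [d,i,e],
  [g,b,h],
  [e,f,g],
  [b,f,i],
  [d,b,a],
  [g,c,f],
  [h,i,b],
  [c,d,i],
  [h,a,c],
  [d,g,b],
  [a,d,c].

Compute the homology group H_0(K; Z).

H_0 ≅ Z.

Fix the vertex order a < b < c < d < e < f < g < h < i and write every simplex with vertices in increasing order. Then dim K = 2 and the simplices of K are:

  0-simplices (9): a, b, c, d, e, f, g, h, i
  1-simplices (27): ab, ac, ad, ae, af, ah, bd, bf, bg, bh, bi, cd, cf, cg, ch, ci, de, dg, di, ef, eg, eh, ei, fg, fi, gh, hi
  2-simplices (18): abd, abf, acd, ach, aef, aeh, bdg, bfi, bgh, bhi, cdi, cfg, cfi, cgh, deg, dei, efg, ehi

so the chain groups are C_0 ≅ Z^9, C_1 ≅ Z^27, C_2 ≅ Z^18.

Boundary ∂_1: C_1 → C_0 maps an edge to its endpoints' difference, ∂[p,q] = q − p.
The resulting 9×27 matrix has rank 8, and its Smith normal form has invariant factors (1,1,1,1,1,1,1,1).

The boundary map ∂_2: C_2 → C_1 sends each 2-simplex [p,q,r] to [q,r] − [p,r] + [p,q]. For instance
  ∂cdi = di − ci + cd,
  ∂ach = ch − ah + ac.
The resulting 27×18 matrix has rank 17, and its Smith normal form has invariant factors (1,1,1,1,1,1,1,1,1,1,1,1,1,1,1,1,1).

Now H_k = ker ∂_k / im ∂_{k+1}, so:

  H_0: rank C_0 − rank ∂_1 = 9 − 8 = 1, and the invariant factors of ∂_1 are all 1, so H_0 ≅ Z.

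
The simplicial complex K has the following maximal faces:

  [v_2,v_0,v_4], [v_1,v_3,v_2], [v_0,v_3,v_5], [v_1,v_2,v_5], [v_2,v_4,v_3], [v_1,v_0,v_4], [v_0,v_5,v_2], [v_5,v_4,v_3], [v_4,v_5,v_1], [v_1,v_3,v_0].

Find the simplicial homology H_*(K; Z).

H_0 ≅ Z,  H_1 ≅ Z/2,  H_2 = 0.

Order the vertices as v_0 < v_1 < v_2 < v_3 < v_4 < v_5. Listing each simplex with vertices in this order, K has dimension 2 with simplices:

  0-simplices (6): [v_0], [v_1], [v_2], [v_3], [v_4], [v_5]
  1-simplices (15): (15 of them)
  2-simplices (10): [v_0,v_1,v_3], [v_0,v_1,v_4], [v_0,v_2,v_4], [v_0,v_2,v_5], [v_0,v_3,v_5], [v_1,v_2,v_3], [v_1,v_2,v_5], [v_1,v_4,v_5], [v_2,v_3,v_4], [v_3,v_4,v_5]

Hence C_0 ≅ Z^6, C_1 ≅ Z^15, C_2 ≅ Z^10.

Boundary ∂_1: C_1 → C_0 maps an edge to its endpoints' difference, ∂[p,q] = q − p. For instance
  ∂[v_2,v_5] = [v_5] − [v_2].
The 6×15 boundary matrix has rank 5 and Smith normal form diag(1,1,1,1,1).

The boundary map ∂_2: C_2 → C_1 acts by ∂[p,q,r] = [q,r] − [p,r] + [p,q]. For instance
  ∂[v_2,v_3,v_4] = [v_3,v_4] − [v_2,v_4] + [v_2,v_3],
  ∂[v_0,v_1,v_3] = [v_1,v_3] − [v_0,v_3] + [v_0,v_1].
As a 15×10 matrix over Z this has rank 10, with invariant factors (1,1,1,1,1,1,1,1,1,2).

From H_k ≅ ker(∂_k) / im(∂_{k+1}) we obtain:

  H_0: rank C_0 − rank ∂_1 = 6 − 5 = 1, and the invariant factors of ∂_1 are all 1, so H_0 ≅ Z.
  H_1: rank ker ∂_1 − rank ∂_2 = (15 − 5) − 10 = 0, and ∂_2 has invariant factor 2 > 1, so H_1 ≅ Z/2.
  H_2: rank ker ∂_2 − rank ∂_3 = (10 − 10) − 0 = 0, and there is no ∂_3, so H_2 ≅ 0.

As a check, the Euler characteristic is 6 − 15 + 10 = 1, which agrees with 1 − 0 + 0 = 1.
(K is a triangulation of the real projective plane RP^2.)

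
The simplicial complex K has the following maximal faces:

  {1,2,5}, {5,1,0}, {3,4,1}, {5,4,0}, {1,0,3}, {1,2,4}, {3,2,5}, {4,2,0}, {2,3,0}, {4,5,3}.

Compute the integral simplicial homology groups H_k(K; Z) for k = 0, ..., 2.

H_0 ≅ Z,  H_1 ≅ Z/2,  H_2 = 0.

Fix the vertex order 0 < 1 < 2 < 3 < 4 < 5 and write every simplex with vertices in increasing order. Then dim K = 2 and the simplices of K are:

  0-simplices (6): [0], [1], [2], [3], [4], [5]
  1-simplices (15): [0,1], [0,2], [0,3], [0,4], [0,5], [1,2], [1,3], [1,4], [1,5], [2,3], [2,4], [2,5], [3,4], [3,5], [4,5]
  2-simplices (10): [0,1,3], [0,1,5], [0,2,3], [0,2,4], [0,4,5], [1,2,4], [1,2,5], [1,3,4], [2,3,5], [3,4,5]

giving chain groups C_0 ≅ Z^6, C_1 ≅ Z^15, C_2 ≅ Z^10.

The boundary map ∂_1: C_1 → C_0 sends each edge [p,q] (with p < q) to q − p. For instance
  ∂[1,4] = [4] − [1].
As a 6×15 matrix over Z this has rank 5, with invariant factors (1,1,1,1,1).

The boundary map ∂_2: C_2 → C_1 acts by ∂[p,q,r] = [q,r] − [p,r] + [p,q]. For instance
  ∂[0,1,5] = [1,5] − [0,5] + [0,1],
  ∂[0,4,5] = [4,5] − [0,5] + [0,4].
This gives a 15×10 integer matrix of rank 10; reducing to Smith normal form yields diagonal entries (1,1,1,1,1,1,1,1,1,2).

Computing H_k = (kernel of ∂_k) / (image of ∂_{k+1}):

  H_0: rank C_0 − rank ∂_1 = 6 − 5 = 1, and the invariant factors of ∂_1 are all 1, so H_0 = Z.
  H_1: rank ker ∂_1 − rank ∂_2 = (15 − 5) − 10 = 0, and ∂_2 has invariant factor 2 > 1, so H_1 = Z/2.
  H_2: rank ker ∂_2 − rank ∂_3 = (10 − 10) − 0 = 0, and there is no ∂_3, so H_2 = 0.

As a check, the Euler characteristic is 6 − 15 + 10 = 1, which agrees with 1 − 0 + 0 = 1.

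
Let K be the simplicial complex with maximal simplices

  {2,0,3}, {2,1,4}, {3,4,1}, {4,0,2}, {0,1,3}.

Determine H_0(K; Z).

H_0 = Z.

Fix the vertex order 0 < 1 < 2 < 3 < 4 and write every simplex with vertices in increasing order. Then dim K = 2 and the simplices of K are:

  0-simplices (5): [0], [1], [2], [3], [4]
  1-simplices (10): [0,1], [0,2], [0,3], [0,4], [1,2], [1,3], [1,4], [2,3], [2,4], [3,4]
  2-simplices (5): [0,1,3], [0,2,3], [0,2,4], [1,2,4], [1,3,4]

Hence C_0 ≅ Z^5, C_1 ≅ Z^10, C_2 ≅ Z^5.

The boundary map ∂_1: C_1 → C_0 sends each edge [p,q] (with p < q) to q − p. For instance
  ∂[3,4] = [4] − [3].
The 5×10 boundary matrix has rank 4 and Smith normal form diag(1,1,1,1).

Boundary ∂_2: C_2 → C_1 acts by ∂[p,q,r] = [q,r] − [p,r] + [p,q]. For instance
  ∂[1,3,4] = [3,4] − [1,4] + [1,3],
  ∂[0,2,3] = [2,3] − [0,3] + [0,2].
The 10×5 boundary matrix has rank 5 and Smith normal form diag(1,1,1,1,1).

Reading off H_k = ker ∂_k / im ∂_{k+1}:

  H_0: rank C_0 − rank ∂_1 = 5 − 4 = 1, and the invariant factors of ∂_1 are all 1, so H_0 ≅ Z.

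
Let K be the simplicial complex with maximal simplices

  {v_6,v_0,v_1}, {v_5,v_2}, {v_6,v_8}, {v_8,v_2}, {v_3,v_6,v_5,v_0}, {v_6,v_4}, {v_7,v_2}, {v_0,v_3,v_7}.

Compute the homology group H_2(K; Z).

H_2 = 0.

K has 9 vertices, 15 edges, 6 triangles, 1 3-simplex.
rank ∂_2 = 5, rank ∂_3 = 1 ⇒ b_2 = 6 − 5 − 1 = 0; all invariant factors of ∂_3 are 1 so no torsion. So H_2 = 0.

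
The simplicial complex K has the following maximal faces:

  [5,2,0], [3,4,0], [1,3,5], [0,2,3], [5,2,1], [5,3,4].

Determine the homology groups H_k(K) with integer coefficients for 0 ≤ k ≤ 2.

H_0 = Z,  H_1 = Z,  H_2 = 0.

Order the vertices as 0 < 1 < 2 < 3 < 4 < 5. Listing each simplex with vertices in this order, K has dimension 2 with simplices:

  0-simplices (6): [0], [1], [2], [3], [4], [5]
  1-simplices (12): [0,2], [0,3], [0,4], [0,5], [1,2], [1,3], [1,5], [2,3], [2,5], [3,4], [3,5], [4,5]
  2-simplices (6): [0,2,3], [0,2,5], [0,3,4], [1,2,5], [1,3,5], [3,4,5]

so the chain groups are C_0 ≅ Z^6, C_1 ≅ Z^12, C_2 ≅ Z^6.

The boundary map ∂_1: C_1 → C_0 maps an edge to its endpoints' difference, ∂[p,q] = q − p. For instance
  ∂[4,5] = [5] − [4].
This gives a 6×12 integer matrix of rank 5; reducing to Smith normal form yields diagonal entries (1,1,1,1,1).

∂_2: C_2 → C_1 sends each 2-simplex [p,q,r] to [q,r] − [p,r] + [p,q]. For instance
  ∂[3,4,5] = [4,5] − [3,5] + [3,4],
  ∂[0,2,3] = [2,3] − [0,3] + [0,2].
The resulting 12×6 matrix has rank 6, and its Smith normal form has invariant factors (1,1,1,1,1,1).

Now H_k = ker ∂_k / im ∂_{k+1}, so:

  H_0: rank C_0 − rank ∂_1 = 6 − 5 = 1, and the invariant factors of ∂_1 are all 1, so H_0 = Z.
  H_1: rank ker ∂_1 − rank ∂_2 = (12 − 5) − 6 = 1, and the invariant factors of ∂_2 are all 1, so H_1 = Z.
  H_2: rank ker ∂_2 − rank ∂_3 = (6 − 6) − 0 = 0, and there is no ∂_3, so H_2 = 0.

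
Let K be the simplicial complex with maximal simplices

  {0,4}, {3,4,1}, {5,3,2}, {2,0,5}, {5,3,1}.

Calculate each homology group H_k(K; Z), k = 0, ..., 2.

Fix the vertex order 0 < 1 < 2 < 3 < 4 < 5 and write every simplex with vertices in increasing order. Then dim K = 2 and the simplices of K are:

  0-simplices (6): [0], [1], [2], [3], [4], [5]
  1-simplices (10): [0,2], [0,4], [0,5], [1,3], [1,4], [1,5], [2,3], [2,5], [3,4], [3,5]
  2-simplices (4): [0,2,5], [1,3,4], [1,3,5], [2,3,5]

so the chain groups are C_0 ≅ Z^6, C_1 ≅ Z^10, C_2 ≅ Z^4.

∂_1: C_1 → C_0 is given by ∂[p,q] = [q] − [p]. For instance
  ∂[1,4] = [4] − [1].
This gives a 6×10 integer matrix of rank 5; reducing to Smith normal form yields diagonal entries (1,1,1,1,1).

The boundary map ∂_2: C_2 → C_1 acts by ∂[p,q,r] = [q,r] − [p,r] + [p,q]. For instance
  ∂[2,3,5] = [3,5] − [2,5] + [2,3],
  ∂[1,3,4] = [3,4] − [1,4] + [1,3].
This gives a 10×4 integer matrix of rank 4; reducing to Smith normal form yields diagonal entries (1,1,1,1).

Now H_k = ker ∂_k / im ∂_{k+1}, so:

  H_0: rank C_0 − rank ∂_1 = 6 − 5 = 1, and the invariant factors of ∂_1 are all 1, so H_0 ≅ Z.
  H_1: rank ker ∂_1 − rank ∂_2 = (10 − 5) − 4 = 1, and the invariant factors of ∂_2 are all 1, so H_1 ≅ Z.
  H_2: rank ker ∂_2 − rank ∂_3 = (4 − 4) − 0 = 0, and there is no ∂_3, so H_2 ≅ 0.

H_0 = Z,  H_1 = Z,  H_2 = 0.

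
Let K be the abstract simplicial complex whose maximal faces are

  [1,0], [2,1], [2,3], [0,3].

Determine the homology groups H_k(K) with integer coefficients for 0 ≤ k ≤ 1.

H_0 ≅ Z,  H_1 ≅ Z.

Order the vertices as 0 < 1 < 2 < 3. Listing each simplex with vertices in this order, K has dimension 1 with simplices:

  0-simplices (4): [0], [1], [2], [3]
  1-simplices (4): [0,1], [0,3], [1,2], [2,3]

Hence C_0 ≅ Z^4, C_1 ≅ Z^4.

∂_1: C_1 → C_0 maps an edge to its endpoints' difference, ∂[p,q] = q − p. For instance
  ∂[2,3] = [3] − [2].
The resulting 4×4 matrix has rank 3, and its Smith normal form has invariant factors (1,1,1).

From H_k ≅ ker(∂_k) / im(∂_{k+1}) we obtain:

  H_0: rank C_0 − rank ∂_1 = 4 − 3 = 1, and the invariant factors of ∂_1 are all 1, so H_0 = Z.
  H_1: rank ker ∂_1 − rank ∂_2 = (4 − 3) − 0 = 1, and there is no ∂_2, so H_1 = Z.

As a check, the Euler characteristic is 4 − 4 = 0, which agrees with 1 − 1 = 0.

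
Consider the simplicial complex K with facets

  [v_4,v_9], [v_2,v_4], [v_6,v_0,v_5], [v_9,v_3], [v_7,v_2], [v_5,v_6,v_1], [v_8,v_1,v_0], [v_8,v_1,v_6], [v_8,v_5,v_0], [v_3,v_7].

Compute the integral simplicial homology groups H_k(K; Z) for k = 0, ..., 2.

H_0 = Z^2,  H_1 = Z^2,  H_2 = 0.

Take the total order v_0 < v_1 < v_2 < v_3 < v_4 < v_5 < v_6 < v_7 < v_8 < v_9 on the vertex set. Then K (dimension 2) consists of the simplices:

  0-simplices (10): [v_0], [v_1], [v_2], [v_3], [v_4], [v_5], [v_6], [v_7], [v_8], [v_9]
  1-simplices (15): (15 of them)
  2-simplices (5): [v_0,v_1,v_8], [v_0,v_5,v_6], [v_0,v_5,v_8], [v_1,v_5,v_6], [v_1,v_6,v_8]

giving chain groups C_0 ≅ Z^10, C_1 ≅ Z^15, C_2 ≅ Z^5.

Boundary ∂_1: C_1 → C_0 sends each edge [p,q] (with p < q) to q − p. For instance
  ∂[v_6,v_8] = [v_8] − [v_6].
This gives a 10×15 integer matrix of rank 8; reducing to Smith normal form yields diagonal entries (1,1,1,1,1,1,1,1).

The boundary map ∂_2: C_2 → C_1 sends each 2-simplex [p,q,r] to [q,r] − [p,r] + [p,q]. For instance
  ∂[v_0,v_5,v_8] = [v_5,v_8] − [v_0,v_8] + [v_0,v_5],
  ∂[v_0,v_1,v_8] = [v_1,v_8] − [v_0,v_8] + [v_0,v_1].
This gives a 15×5 integer matrix of rank 5; reducing to Smith normal form yields diagonal entries (1,1,1,1,1).

Reading off H_k = ker ∂_k / im ∂_{k+1}:

  H_0: rank C_0 − rank ∂_1 = 10 − 8 = 2, and the invariant factors of ∂_1 are all 1, so H_0 ≅ Z^2.
  H_1: rank ker ∂_1 − rank ∂_2 = (15 − 8) − 5 = 2, and the invariant factors of ∂_2 are all 1, so H_1 ≅ Z^2.
  H_2: rank ker ∂_2 − rank ∂_3 = (5 − 5) − 0 = 0, and there is no ∂_3, so H_2 ≅ 0.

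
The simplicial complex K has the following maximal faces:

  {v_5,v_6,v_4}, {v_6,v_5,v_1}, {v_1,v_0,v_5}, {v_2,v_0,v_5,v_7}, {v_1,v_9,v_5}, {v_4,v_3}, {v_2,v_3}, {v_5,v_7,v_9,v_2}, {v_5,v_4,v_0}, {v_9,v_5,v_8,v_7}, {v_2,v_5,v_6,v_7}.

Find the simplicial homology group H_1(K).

H_1 = Z.

We work with the vertex ordering v_0 < v_1 < v_2 < v_3 < v_4 < v_5 < v_6 < v_7 < v_8 < v_9. The simplices of K, each written with vertices in increasing order, are:

  0-simplices (10): [v_0], [v_1], [v_2], [v_3], [v_4], [v_5], [v_6], [v_7], [v_8], [v_9]
  1-simplices (24): (24 of them)
  2-simplices (18): (18 of them)
  3-simplices (4): [v_0,v_2,v_5,v_7], [v_2,v_5,v_6,v_7], [v_2,v_5,v_7,v_9], [v_5,v_7,v_8,v_9]

so the chain groups are C_0 ≅ Z^10, C_1 ≅ Z^24, C_2 ≅ Z^18, C_3 ≅ Z^4.

∂_1: C_1 → C_0 is given by ∂[p,q] = [q] − [p].
The 10×24 boundary matrix has rank 9 and Smith normal form diag(1,1,1,1,1,1,1,1,1).

∂_2: C_2 → C_1 acts by ∂[p,q,r] = [q,r] − [p,r] + [p,q]. For instance
  ∂[v_5,v_8,v_9] = [v_8,v_9] − [v_5,v_9] + [v_5,v_8],
  ∂[v_1,v_5,v_9] = [v_5,v_9] − [v_1,v_9] + [v_1,v_5].
The 24×18 boundary matrix has rank 14 and Smith normal form diag(1,1,1,1,1,1,1,1,1,1,1,1,1,1).

The boundary map ∂_3: C_3 → C_2 sends each 3-simplex σ to the alternating sum Σ_i (−1)^i (σ with its i-th vertex removed). For instance
  ∂[v_2,v_5,v_6,v_7] = [v_5,v_6,v_7] − [v_2,v_6,v_7] + [v_2,v_5,v_7] − [v_2,v_5,v_6],
  ∂[v_2,v_5,v_7,v_9] = [v_5,v_7,v_9] − [v_2,v_7,v_9] + [v_2,v_5,v_9] − [v_2,v_5,v_7].
As a 18×4 matrix over Z this has rank 4, with invariant factors (1,1,1,1).

Reading off H_k = ker ∂_k / im ∂_{k+1}:

  H_1: rank ker ∂_1 − rank ∂_2 = (24 − 9) − 14 = 1, and the invariant factors of ∂_2 are all 1, so H_1 = Z.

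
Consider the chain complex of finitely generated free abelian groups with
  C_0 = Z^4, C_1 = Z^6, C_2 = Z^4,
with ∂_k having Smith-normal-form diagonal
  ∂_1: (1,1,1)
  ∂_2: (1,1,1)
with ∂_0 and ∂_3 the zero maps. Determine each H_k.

H_0: b_0 = 4 − 0 − 3 = 1; torsion from ∂_1 factors > 1: none. So H_0 ≅ Z.
H_1: b_1 = 6 − 3 − 3 = 0; torsion from ∂_2 factors > 1: none. So H_1 ≅ 0.
H_2: b_2 = 4 − 3 − 0 = 1; torsion from ∂_3 factors > 1: none. So H_2 ≅ Z.

H_0 ≅ Z,  H_1 = 0,  H_2 ≅ Z.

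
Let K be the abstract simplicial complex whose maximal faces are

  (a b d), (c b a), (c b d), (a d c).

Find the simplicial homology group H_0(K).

K has 4 vertices, 6 edges, 4 triangles.
rank ∂_0 = 0, rank ∂_1 = 3 ⇒ b_0 = 4 − 0 − 3 = 1; all invariant factors of ∂_1 are 1 so no torsion. So H_0 ≅ Z.

H_0 ≅ Z.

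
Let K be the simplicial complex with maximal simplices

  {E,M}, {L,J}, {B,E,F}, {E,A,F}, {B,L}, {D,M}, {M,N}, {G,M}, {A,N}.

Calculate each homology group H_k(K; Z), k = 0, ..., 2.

We work with the vertex ordering A < B < D < E < F < G < J < L < M < N. The simplices of K, each written with vertices in increasing order, are:

  0-simplices (10): A, B, D, E, F, G, J, L, M, N
  1-simplices (12): AE, AF, AN, BE, BF, BL, DM, EF, EM, GM, JL, MN
  2-simplices (2): AEF, BEF

giving chain groups C_0 ≅ Z^10, C_1 ≅ Z^12, C_2 ≅ Z^2.

Boundary ∂_1: C_1 → C_0 sends each edge [p,q] (with p < q) to q − p.
The resulting 10×12 matrix has rank 9, and its Smith normal form has invariant factors (1,1,1,1,1,1,1,1,1).

∂_2: C_2 → C_1 maps a triangle to the signed sum of its edges. For instance
  ∂BEF = EF − BF + BE,
  ∂AEF = EF − AF + AE.
As a 12×2 matrix over Z this has rank 2, with invariant factors (1,1).

Computing H_k = (kernel of ∂_k) / (image of ∂_{k+1}):

  H_0: rank C_0 − rank ∂_1 = 10 − 9 = 1, and the invariant factors of ∂_1 are all 1, so H_0 ≅ Z.
  H_1: rank ker ∂_1 − rank ∂_2 = (12 − 9) − 2 = 1, and the invariant factors of ∂_2 are all 1, so H_1 ≅ Z.
  H_2: rank ker ∂_2 − rank ∂_3 = (2 − 2) − 0 = 0, and there is no ∂_3, so H_2 ≅ 0.

H_0 ≅ Z,  H_1 ≅ Z,  H_2 = 0.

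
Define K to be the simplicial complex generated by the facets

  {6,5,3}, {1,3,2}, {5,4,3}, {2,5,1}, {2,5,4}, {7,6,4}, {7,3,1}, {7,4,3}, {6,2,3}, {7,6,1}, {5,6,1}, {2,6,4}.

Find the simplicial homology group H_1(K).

Fix the vertex order 1 < 2 < 3 < 4 < 5 < 6 < 7 and write every simplex with vertices in increasing order. Then dim K = 2 and the simplices of K are:

  0-simplices (7): [1], [2], [3], [4], [5], [6], [7]
  1-simplices (18): [1,2], [1,3], [1,5], [1,6], [1,7], [2,3], [2,4], [2,5], [2,6], [3,4], [3,5], [3,6], [3,7], [4,5], [4,6], [4,7], [5,6], [6,7]
  2-simplices (12): [1,2,3], [1,2,5], [1,3,7], [1,5,6], [1,6,7], [2,3,6], [2,4,5], [2,4,6], [3,4,5], [3,4,7], [3,5,6], [4,6,7]

giving chain groups C_0 ≅ Z^7, C_1 ≅ Z^18, C_2 ≅ Z^12.

The boundary map ∂_1: C_1 → C_0 is given by ∂[p,q] = [q] − [p].
The 7×18 boundary matrix has rank 6 and Smith normal form diag(1,1,1,1,1,1).

Boundary ∂_2: C_2 → C_1 acts by ∂[p,q,r] = [q,r] − [p,r] + [p,q]. For instance
  ∂[1,2,5] = [2,5] − [1,5] + [1,2],
  ∂[1,3,7] = [3,7] − [1,7] + [1,3].
This gives a 18×12 integer matrix of rank 12; reducing to Smith normal form yields diagonal entries (1,1,1,1,1,1,1,1,1,1,1,2).

From H_k ≅ ker(∂_k) / im(∂_{k+1}) we obtain:

  H_1: rank ker ∂_1 − rank ∂_2 = (18 − 6) − 12 = 0, and ∂_2 has invariant factor 2 > 1, so H_1 ≅ Z_2.

H_1 ≅ Z_2.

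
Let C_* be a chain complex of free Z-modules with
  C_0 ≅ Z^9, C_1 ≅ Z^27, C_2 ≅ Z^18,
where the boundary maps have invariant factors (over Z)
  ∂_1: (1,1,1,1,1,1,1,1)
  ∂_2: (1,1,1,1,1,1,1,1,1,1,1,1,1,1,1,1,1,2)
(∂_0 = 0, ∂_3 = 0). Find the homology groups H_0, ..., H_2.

H_0: b_0 = 9 − 0 − 8 = 1; torsion from ∂_1 factors > 1: none. So H_0 = Z.
H_1: b_1 = 27 − 8 − 18 = 1; torsion from ∂_2 factors > 1: [2]. So H_1 = Z × Z/2.
H_2: b_2 = 18 − 18 − 0 = 0; torsion from ∂_3 factors > 1: none. So H_2 = 0.

H_0 = Z,  H_1 = Z × Z/2,  H_2 = 0.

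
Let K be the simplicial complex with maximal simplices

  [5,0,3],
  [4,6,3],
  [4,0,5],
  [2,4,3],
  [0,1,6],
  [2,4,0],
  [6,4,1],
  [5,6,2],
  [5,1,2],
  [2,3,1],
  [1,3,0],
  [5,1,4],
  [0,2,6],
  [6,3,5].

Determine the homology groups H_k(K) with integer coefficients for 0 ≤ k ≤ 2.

H_0 = Z,  H_1 = Z^2,  H_2 = Z.

Order the vertices as 0 < 1 < 2 < 3 < 4 < 5 < 6. Listing each simplex with vertices in this order, K has dimension 2 with simplices:

  0-simplices (7): [0], [1], [2], [3], [4], [5], [6]
  1-simplices (21): [0,1], [0,2], [0,3], [0,4], [0,5], [0,6], [1,2], [1,3], [1,4], [1,5], [1,6], [2,3], [2,4], [2,5], [2,6], [3,4], [3,5], [3,6], [4,5], [4,6], [5,6]
  2-simplices (14): [0,1,3], [0,1,6], [0,2,4], [0,2,6], [0,3,5], [0,4,5], [1,2,3], [1,2,5], [1,4,5], [1,4,6], [2,3,4], [2,5,6], [3,4,6], [3,5,6]

so the chain groups are C_0 ≅ Z^7, C_1 ≅ Z^21, C_2 ≅ Z^14.

∂_1: C_1 → C_0 is given by ∂[p,q] = [q] − [p].
The resulting 7×21 matrix has rank 6, and its Smith normal form has invariant factors (1,1,1,1,1,1).

Boundary ∂_2: C_2 → C_1 sends each 2-simplex [p,q,r] to [q,r] − [p,r] + [p,q]. For instance
  ∂[0,3,5] = [3,5] − [0,5] + [0,3],
  ∂[1,4,6] = [4,6] − [1,6] + [1,4].
The 21×14 boundary matrix has rank 13 and Smith normal form diag(1,1,1,1,1,1,1,1,1,1,1,1,1).

Now H_k = ker ∂_k / im ∂_{k+1}, so:

  H_0: rank C_0 − rank ∂_1 = 7 − 6 = 1, and the invariant factors of ∂_1 are all 1, so H_0 ≅ Z.
  H_1: rank ker ∂_1 − rank ∂_2 = (21 − 6) − 13 = 2, and the invariant factors of ∂_2 are all 1, so H_1 ≅ Z^2.
  H_2: rank ker ∂_2 − rank ∂_3 = (14 − 13) − 0 = 1, and there is no ∂_3, so H_2 ≅ Z.

(K is a triangulation of the torus T^2.)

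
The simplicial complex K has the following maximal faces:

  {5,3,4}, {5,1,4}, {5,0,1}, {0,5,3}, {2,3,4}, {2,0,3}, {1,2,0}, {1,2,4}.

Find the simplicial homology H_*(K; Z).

H_0 ≅ Z,  H_1 = 0,  H_2 ≅ Z.

K has 6 vertices, 12 edges, 8 triangles.
rank ∂_0 = 0, rank ∂_1 = 5 ⇒ b_0 = 6 − 0 − 5 = 1; all invariant factors of ∂_1 are 1 so no torsion. So H_0 = Z.
rank ∂_1 = 5, rank ∂_2 = 7 ⇒ b_1 = 12 − 5 − 7 = 0; all invariant factors of ∂_2 are 1 so no torsion. So H_1 = 0.
rank ∂_2 = 7, rank ∂_3 = 0 ⇒ b_2 = 8 − 7 − 0 = 1. So H_2 = Z.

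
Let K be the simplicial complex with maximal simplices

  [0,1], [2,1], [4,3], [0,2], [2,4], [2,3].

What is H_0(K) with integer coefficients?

H_0 = Z.

Take the total order 0 < 1 < 2 < 3 < 4 on the vertex set. Then K (dimension 1) consists of the simplices:

  0-simplices (5): [0], [1], [2], [3], [4]
  1-simplices (6): [0,1], [0,2], [1,2], [2,3], [2,4], [3,4]

so the chain groups are C_0 ≅ Z^5, C_1 ≅ Z^6.

Boundary ∂_1: C_1 → C_0 sends each edge [p,q] (with p < q) to q − p. For instance
  ∂[2,3] = [3] − [2].
The resulting 5×6 matrix has rank 4, and its Smith normal form has invariant factors (1,1,1,1).

From H_k ≅ ker(∂_k) / im(∂_{k+1}) we obtain:

  H_0: rank C_0 − rank ∂_1 = 5 − 4 = 1, and the invariant factors of ∂_1 are all 1, so H_0 = Z.

(K is a triangulation of a wedge of 2 circles.)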